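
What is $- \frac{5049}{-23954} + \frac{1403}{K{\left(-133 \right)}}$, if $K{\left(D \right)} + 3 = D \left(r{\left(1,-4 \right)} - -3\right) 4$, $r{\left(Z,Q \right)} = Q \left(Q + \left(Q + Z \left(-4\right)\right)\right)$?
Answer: $\frac{103397153}{649991790} \approx 0.15907$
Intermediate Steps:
$r{\left(Z,Q \right)} = Q \left(- 4 Z + 2 Q\right)$ ($r{\left(Z,Q \right)} = Q \left(Q + \left(Q - 4 Z\right)\right) = Q \left(- 4 Z + 2 Q\right)$)
$K{\left(D \right)} = -3 + 204 D$ ($K{\left(D \right)} = -3 + D \left(2 \left(-4\right) \left(-4 - 2\right) - -3\right) 4 = -3 + D \left(2 \left(-4\right) \left(-4 - 2\right) + 3\right) 4 = -3 + D \left(2 \left(-4\right) \left(-6\right) + 3\right) 4 = -3 + D \left(48 + 3\right) 4 = -3 + D 51 \cdot 4 = -3 + 51 D 4 = -3 + 204 D$)
$- \frac{5049}{-23954} + \frac{1403}{K{\left(-133 \right)}} = - \frac{5049}{-23954} + \frac{1403}{-3 + 204 \left(-133\right)} = \left(-5049\right) \left(- \frac{1}{23954}\right) + \frac{1403}{-3 - 27132} = \frac{5049}{23954} + \frac{1403}{-27135} = \frac{5049}{23954} + 1403 \left(- \frac{1}{27135}\right) = \frac{5049}{23954} - \frac{1403}{27135} = \frac{103397153}{649991790}$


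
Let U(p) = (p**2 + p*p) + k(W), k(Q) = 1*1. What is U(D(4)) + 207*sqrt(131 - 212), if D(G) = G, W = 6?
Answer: 33 + 1863*I ≈ 33.0 + 1863.0*I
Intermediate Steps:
k(Q) = 1
U(p) = 1 + 2*p**2 (U(p) = (p**2 + p*p) + 1 = (p**2 + p**2) + 1 = 2*p**2 + 1 = 1 + 2*p**2)
U(D(4)) + 207*sqrt(131 - 212) = (1 + 2*4**2) + 207*sqrt(131 - 212) = (1 + 2*16) + 207*sqrt(-81) = (1 + 32) + 207*(9*I) = 33 + 1863*I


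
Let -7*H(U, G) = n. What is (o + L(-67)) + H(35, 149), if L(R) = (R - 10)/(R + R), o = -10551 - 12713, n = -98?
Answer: -3115423/134 ≈ -23249.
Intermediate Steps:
H(U, G) = 14 (H(U, G) = -⅐*(-98) = 14)
o = -23264
L(R) = (-10 + R)/(2*R) (L(R) = (-10 + R)/((2*R)) = (-10 + R)*(1/(2*R)) = (-10 + R)/(2*R))
(o + L(-67)) + H(35, 149) = (-23264 + (½)*(-10 - 67)/(-67)) + 14 = (-23264 + (½)*(-1/67)*(-77)) + 14 = (-23264 + 77/134) + 14 = -3117299/134 + 14 = -3115423/134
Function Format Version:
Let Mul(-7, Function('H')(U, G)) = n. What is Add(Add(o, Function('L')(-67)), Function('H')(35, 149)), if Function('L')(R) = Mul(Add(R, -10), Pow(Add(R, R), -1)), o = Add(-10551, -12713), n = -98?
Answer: Rational(-3115423, 134) ≈ -23249.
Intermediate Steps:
Function('H')(U, G) = 14 (Function('H')(U, G) = Mul(Rational(-1, 7), -98) = 14)
o = -23264
Function('L')(R) = Mul(Rational(1, 2), Pow(R, -1), Add(-10, R)) (Function('L')(R) = Mul(Add(-10, R), Pow(Mul(2, R), -1)) = Mul(Add(-10, R), Mul(Rational(1, 2), Pow(R, -1))) = Mul(Rational(1, 2), Pow(R, -1), Add(-10, R)))
Add(Add(o, Function('L')(-67)), Function('H')(35, 149)) = Add(Add(-23264, Mul(Rational(1, 2), Pow(-67, -1), Add(-10, -67))), 14) = Add(Add(-23264, Mul(Rational(1, 2), Rational(-1, 67), -77)), 14) = Add(Add(-23264, Rational(77, 134)), 14) = Add(Rational(-3117299, 134), 14) = Rational(-3115423, 134)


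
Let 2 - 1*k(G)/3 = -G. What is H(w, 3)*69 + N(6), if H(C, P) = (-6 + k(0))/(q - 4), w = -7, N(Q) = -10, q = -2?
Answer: -10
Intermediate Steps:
k(G) = 6 + 3*G (k(G) = 6 - (-3)*G = 6 + 3*G)
H(C, P) = 0 (H(C, P) = (-6 + (6 + 3*0))/(-2 - 4) = (-6 + (6 + 0))/(-6) = (-6 + 6)*(-1/6) = 0*(-1/6) = 0)
H(w, 3)*69 + N(6) = 0*69 - 10 = 0 - 10 = -10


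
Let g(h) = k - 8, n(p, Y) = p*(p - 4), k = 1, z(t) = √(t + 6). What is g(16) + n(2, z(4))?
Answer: -11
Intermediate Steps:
z(t) = √(6 + t)
n(p, Y) = p*(-4 + p)
g(h) = -7 (g(h) = 1 - 8 = -7)
g(16) + n(2, z(4)) = -7 + 2*(-4 + 2) = -7 + 2*(-2) = -7 - 4 = -11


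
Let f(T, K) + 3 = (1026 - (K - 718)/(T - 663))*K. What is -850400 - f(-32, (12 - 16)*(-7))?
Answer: -122194511/139 ≈ -8.7910e+5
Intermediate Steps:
f(T, K) = -3 + K*(1026 - (-718 + K)/(-663 + T)) (f(T, K) = -3 + (1026 - (K - 718)/(T - 663))*K = -3 + (1026 - (-718 + K)/(-663 + T))*K = -3 + K*(1026 - (-718 + K)/(-663 + T)))
-850400 - f(-32, (12 - 16)*(-7)) = -850400 - (1989 - ((12 - 16)*(-7))² - 679520*(12 - 16)*(-7) - 3*(-32) + 1026*((12 - 16)*(-7))*(-32))/(-663 - 32) = -850400 - (1989 - (-4*(-7))² - (-2718080)*(-7) + 96 + 1026*(-4*(-7))*(-32))/(-695) = -850400 - (-1)*(1989 - 1*28² - 679520*28 + 96 + 1026*28*(-32))/695 = -850400 - (-1)*(1989 - 1*784 - 19026560 + 96 - 919296)/695 = -850400 - (-1)*(1989 - 784 - 19026560 + 96 - 919296)/695 = -850400 - (-1)*(-19944555)/695 = -850400 - 1*3988911/139 = -850400 - 3988911/139 = -122194511/139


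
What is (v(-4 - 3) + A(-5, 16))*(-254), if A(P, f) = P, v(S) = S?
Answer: 3048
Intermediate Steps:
(v(-4 - 3) + A(-5, 16))*(-254) = ((-4 - 3) - 5)*(-254) = (-7 - 5)*(-254) = -12*(-254) = 3048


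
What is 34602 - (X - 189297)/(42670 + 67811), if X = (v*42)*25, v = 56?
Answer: 1274331353/36827 ≈ 34603.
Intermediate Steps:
X = 58800 (X = (56*42)*25 = 2352*25 = 58800)
34602 - (X - 189297)/(42670 + 67811) = 34602 - (58800 - 189297)/(42670 + 67811) = 34602 - (-130497)/110481 = 34602 - 1*(-43499/36827) = 34602 + 43499/36827 = 1274331353/36827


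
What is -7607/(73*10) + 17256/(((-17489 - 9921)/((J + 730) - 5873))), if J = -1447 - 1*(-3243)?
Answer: 4195324949/2000930 ≈ 2096.7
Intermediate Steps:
J = 1796 (J = -1447 + 3243 = 1796)
-7607/(73*10) + 17256/(((-17489 - 9921)/((J + 730) - 5873))) = -7607/(73*10) + 17256/(((-17489 - 9921)/((1796 + 730) - 5873))) = -7607/730 + 17256/((-27410/(2526 - 5873))) = -7607*1/730 + 17256/((-27410/(-3347))) = -7607/730 + 17256/((-27410*(-1/3347))) = -7607/730 + 17256/(27410/3347) = -7607/730 + 17256*(3347/27410) = -7607/730 + 28877916/13705 = 4195324949/2000930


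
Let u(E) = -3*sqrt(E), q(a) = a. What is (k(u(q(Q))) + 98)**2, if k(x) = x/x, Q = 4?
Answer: 9801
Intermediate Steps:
k(x) = 1
(k(u(q(Q))) + 98)**2 = (1 + 98)**2 = 99**2 = 9801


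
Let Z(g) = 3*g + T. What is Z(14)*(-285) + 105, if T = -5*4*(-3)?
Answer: -28965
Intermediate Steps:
T = 60 (T = -20*(-3) = 60)
Z(g) = 60 + 3*g (Z(g) = 3*g + 60 = 60 + 3*g)
Z(14)*(-285) + 105 = (60 + 3*14)*(-285) + 105 = (60 + 42)*(-285) + 105 = 102*(-285) + 105 = -29070 + 105 = -28965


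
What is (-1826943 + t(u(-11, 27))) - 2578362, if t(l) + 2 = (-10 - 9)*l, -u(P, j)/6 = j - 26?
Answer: -4405193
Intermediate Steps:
u(P, j) = 156 - 6*j (u(P, j) = -6*(j - 26) = -6*(-26 + j) = 156 - 6*j)
t(l) = -2 - 19*l (t(l) = -2 + (-10 - 9)*l = -2 - 19*l)
(-1826943 + t(u(-11, 27))) - 2578362 = (-1826943 + (-2 - 19*(156 - 6*27))) - 2578362 = (-1826943 + (-2 - 19*(156 - 162))) - 2578362 = (-1826943 + (-2 - 19*(-6))) - 2578362 = (-1826943 + (-2 + 114)) - 2578362 = (-1826943 + 112) - 2578362 = -1826831 - 2578362 = -4405193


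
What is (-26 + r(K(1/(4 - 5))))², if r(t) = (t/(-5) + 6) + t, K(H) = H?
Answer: 10816/25 ≈ 432.64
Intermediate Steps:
r(t) = 6 + 4*t/5 (r(t) = (t*(-⅕) + 6) + t = (-t/5 + 6) + t = (6 - t/5) + t = 6 + 4*t/5)
(-26 + r(K(1/(4 - 5))))² = (-26 + (6 + 4/(5*(4 - 5))))² = (-26 + (6 + (⅘)/(-1)))² = (-26 + (6 + (⅘)*(-1)))² = (-26 + (6 - ⅘))² = (-26 + 26/5)² = (-104/5)² = 10816/25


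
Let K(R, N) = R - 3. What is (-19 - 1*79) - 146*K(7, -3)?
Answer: -682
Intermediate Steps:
K(R, N) = -3 + R
(-19 - 1*79) - 146*K(7, -3) = (-19 - 1*79) - 146*(-3 + 7) = (-19 - 79) - 146*4 = -98 - 584 = -682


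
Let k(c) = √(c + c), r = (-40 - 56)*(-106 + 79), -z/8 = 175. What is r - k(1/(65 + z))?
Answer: 2592 - I*√2670/1335 ≈ 2592.0 - 0.038706*I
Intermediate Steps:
z = -1400 (z = -8*175 = -1400)
r = 2592 (r = -96*(-27) = 2592)
k(c) = √2*√c (k(c) = √(2*c) = √2*√c)
r - k(1/(65 + z)) = 2592 - √2*√(1/(65 - 1400)) = 2592 - √2*√(1/(-1335)) = 2592 - √2*√(-1/1335) = 2592 - √2*I*√1335/1335 = 2592 - I*√2670/1335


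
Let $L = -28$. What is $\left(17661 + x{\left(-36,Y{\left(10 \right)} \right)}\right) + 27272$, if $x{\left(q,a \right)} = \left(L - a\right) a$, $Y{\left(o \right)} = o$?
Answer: $44553$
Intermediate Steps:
$x{\left(q,a \right)} = a \left(-28 - a\right)$ ($x{\left(q,a \right)} = \left(-28 - a\right) a = a \left(-28 - a\right)$)
$\left(17661 + x{\left(-36,Y{\left(10 \right)} \right)}\right) + 27272 = \left(17661 - 10 \left(28 + 10\right)\right) + 27272 = \left(17661 - 10 \cdot 38\right) + 27272 = \left(17661 - 380\right) + 27272 = 17281 + 27272 = 44553$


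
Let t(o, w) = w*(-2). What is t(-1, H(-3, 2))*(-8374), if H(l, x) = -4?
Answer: -66992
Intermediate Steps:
t(o, w) = -2*w
t(-1, H(-3, 2))*(-8374) = -2*(-4)*(-8374) = 8*(-8374) = -66992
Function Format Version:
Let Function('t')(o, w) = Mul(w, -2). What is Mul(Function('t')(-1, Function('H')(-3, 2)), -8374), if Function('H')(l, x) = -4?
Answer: -66992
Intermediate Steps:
Function('t')(o, w) = Mul(-2, w)
Mul(Function('t')(-1, Function('H')(-3, 2)), -8374) = Mul(Mul(-2, -4), -8374) = Mul(8, -8374) = -66992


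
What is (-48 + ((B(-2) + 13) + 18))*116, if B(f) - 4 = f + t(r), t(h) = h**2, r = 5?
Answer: 1160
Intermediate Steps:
B(f) = 29 + f (B(f) = 4 + (f + 5**2) = 4 + (f + 25) = 4 + (25 + f) = 29 + f)
(-48 + ((B(-2) + 13) + 18))*116 = (-48 + (((29 - 2) + 13) + 18))*116 = (-48 + ((27 + 13) + 18))*116 = (-48 + (40 + 18))*116 = (-48 + 58)*116 = 10*116 = 1160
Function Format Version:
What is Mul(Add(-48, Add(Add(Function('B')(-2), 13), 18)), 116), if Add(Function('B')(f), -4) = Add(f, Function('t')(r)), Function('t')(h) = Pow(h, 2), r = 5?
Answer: 1160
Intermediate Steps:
Function('B')(f) = Add(29, f) (Function('B')(f) = Add(4, Add(f, Pow(5, 2))) = Add(4, Add(f, 25)) = Add(4, Add(25, f)) = Add(29, f))
Mul(Add(-48, Add(Add(Function('B')(-2), 13), 18)), 116) = Mul(Add(-48, Add(Add(Add(29, -2), 13), 18)), 116) = Mul(Add(-48, Add(Add(27, 13), 18)), 116) = Mul(Add(-48, Add(40, 18)), 116) = Mul(Add(-48, 58), 116) = Mul(10, 116) = 1160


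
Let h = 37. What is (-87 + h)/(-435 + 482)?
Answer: -50/47 ≈ -1.0638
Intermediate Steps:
(-87 + h)/(-435 + 482) = (-87 + 37)/(-435 + 482) = -50/47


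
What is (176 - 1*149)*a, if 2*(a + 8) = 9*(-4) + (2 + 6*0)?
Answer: -675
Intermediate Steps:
a = -25 (a = -8 + (9*(-4) + (2 + 6*0))/2 = -8 + (-36 + (2 + 0))/2 = -8 + (-36 + 2)/2 = -8 + (1/2)*(-34) = -8 - 17 = -25)
(176 - 1*149)*a = (176 - 1*149)*(-25) = (176 - 149)*(-25) = 27*(-25) = -675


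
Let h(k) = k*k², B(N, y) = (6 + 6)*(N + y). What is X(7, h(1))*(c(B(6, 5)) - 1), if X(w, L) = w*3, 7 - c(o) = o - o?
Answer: 126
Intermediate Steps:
B(N, y) = 12*N + 12*y (B(N, y) = 12*(N + y) = 12*N + 12*y)
c(o) = 7 (c(o) = 7 - (o - o) = 7 - 1*0 = 7 + 0 = 7)
h(k) = k³
X(w, L) = 3*w
X(7, h(1))*(c(B(6, 5)) - 1) = (3*7)*(7 - 1) = 21*6 = 126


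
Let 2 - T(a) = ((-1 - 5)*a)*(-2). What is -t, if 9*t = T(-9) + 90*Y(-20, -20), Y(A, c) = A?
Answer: 1690/9 ≈ 187.78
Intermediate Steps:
T(a) = 2 - 12*a (T(a) = 2 - (-1 - 5)*a*(-2) = 2 - (-6*a)*(-2) = 2 - 12*a)
t = -1690/9 (t = ((2 - 12*(-9)) + 90*(-20))/9 = ((2 + 108) - 1800)/9 = (110 - 1800)/9 = (⅑)*(-1690) = -1690/9 ≈ -187.78)
-t = -1*(-1690/9) = 1690/9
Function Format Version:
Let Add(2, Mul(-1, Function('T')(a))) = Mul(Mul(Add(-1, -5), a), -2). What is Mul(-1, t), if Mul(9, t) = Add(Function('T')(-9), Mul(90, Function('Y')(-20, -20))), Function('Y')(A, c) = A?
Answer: Rational(1690, 9) ≈ 187.78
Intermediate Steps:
Function('T')(a) = Add(2, Mul(-12, a)) (Function('T')(a) = Add(2, Mul(-1, Mul(Mul(Add(-1, -5), a), -2))) = Add(2, Mul(-1, Mul(Mul(-6, a), -2))) = Add(2, Mul(-1, Mul(12, a))) = Add(2, Mul(-12, a)))
t = Rational(-1690, 9) (t = Mul(Rational(1, 9), Add(Add(2, Mul(-12, -9)), Mul(90, -20))) = Mul(Rational(1, 9), Add(Add(2, 108), -1800)) = Mul(Rational(1, 9), Add(110, -1800)) = Mul(Rational(1, 9), -1690) = Rational(-1690, 9) ≈ -187.78)
Mul(-1, t) = Mul(-1, Rational(-1690, 9)) = Rational(1690, 9)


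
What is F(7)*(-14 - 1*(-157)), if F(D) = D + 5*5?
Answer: 4576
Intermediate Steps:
F(D) = 25 + D (F(D) = D + 25 = 25 + D)
F(7)*(-14 - 1*(-157)) = (25 + 7)*(-14 - 1*(-157)) = 32*(-14 + 157) = 32*143 = 4576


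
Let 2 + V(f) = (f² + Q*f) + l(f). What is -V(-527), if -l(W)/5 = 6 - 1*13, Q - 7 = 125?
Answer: -208198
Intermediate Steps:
Q = 132 (Q = 7 + 125 = 132)
l(W) = 35 (l(W) = -5*(6 - 1*13) = -5*(6 - 13) = -5*(-7) = 35)
V(f) = 33 + f² + 132*f (V(f) = -2 + ((f² + 132*f) + 35) = -2 + (35 + f² + 132*f) = 33 + f² + 132*f)
-V(-527) = -(33 + (-527)² + 132*(-527)) = -(33 + 277729 - 69564) = -1*208198 = -208198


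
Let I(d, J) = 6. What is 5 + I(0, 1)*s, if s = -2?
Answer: -7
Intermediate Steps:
5 + I(0, 1)*s = 5 + 6*(-2) = 5 - 12 = -7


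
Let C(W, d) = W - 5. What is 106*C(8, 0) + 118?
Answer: 436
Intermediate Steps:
C(W, d) = -5 + W
106*C(8, 0) + 118 = 106*(-5 + 8) + 118 = 106*3 + 118 = 318 + 118 = 436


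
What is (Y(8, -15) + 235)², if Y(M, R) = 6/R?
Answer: 1375929/25 ≈ 55037.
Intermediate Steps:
(Y(8, -15) + 235)² = (6/(-15) + 235)² = (6*(-1/15) + 235)² = (-⅖ + 235)² = (1173/5)² = 1375929/25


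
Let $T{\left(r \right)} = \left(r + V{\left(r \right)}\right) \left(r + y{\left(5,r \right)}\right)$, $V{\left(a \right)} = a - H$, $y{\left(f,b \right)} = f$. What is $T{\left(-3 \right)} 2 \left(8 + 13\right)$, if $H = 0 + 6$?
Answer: $-1008$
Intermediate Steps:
$H = 6$
$V{\left(a \right)} = -6 + a$ ($V{\left(a \right)} = a - 6 = -6 + a$)
$T{\left(r \right)} = \left(-6 + 2 r\right) \left(5 + r\right)$ ($T{\left(r \right)} = \left(r + \left(-6 + r\right)\right) \left(r + 5\right) = \left(-6 + 2 r\right) \left(5 + r\right)$)
$T{\left(-3 \right)} 2 \left(8 + 13\right) = \left(-30 + 2 \left(-3\right)^{2} + 4 \left(-3\right)\right) 2 \left(8 + 13\right) = \left(-30 + 2 \cdot 9 - 12\right) 2 \cdot 21 = \left(-30 + 18 - 12\right) 2 \cdot 21 = \left(-24\right) 2 \cdot 21 = \left(-48\right) 21 = -1008$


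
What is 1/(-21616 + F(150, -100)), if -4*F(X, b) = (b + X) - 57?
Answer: -4/86457 ≈ -4.6266e-5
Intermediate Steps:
F(X, b) = 57/4 - X/4 - b/4 (F(X, b) = -((b + X) - 57)/4 = -((X + b) - 57)/4 = -(-57 + X + b)/4 = 57/4 - X/4 - b/4)
1/(-21616 + F(150, -100)) = 1/(-21616 + (57/4 - ¼*150 - ¼*(-100))) = 1/(-21616 + (57/4 - 75/2 + 25)) = 1/(-21616 + 7/4) = 1/(-86457/4) = -4/86457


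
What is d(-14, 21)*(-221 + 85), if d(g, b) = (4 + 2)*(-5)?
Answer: 4080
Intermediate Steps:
d(g, b) = -30 (d(g, b) = 6*(-5) = -30)
d(-14, 21)*(-221 + 85) = -30*(-221 + 85) = -30*(-136) = 4080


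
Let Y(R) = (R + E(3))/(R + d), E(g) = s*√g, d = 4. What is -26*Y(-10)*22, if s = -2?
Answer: -2860/3 - 572*√3/3 ≈ -1283.6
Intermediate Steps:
E(g) = -2*√g
Y(R) = (R - 2*√3)/(4 + R) (Y(R) = (R - 2*√3)/(R + 4) = (R - 2*√3)/(4 + R))
-26*Y(-10)*22 = -26*(-10 - 2*√3)/(4 - 10)*22 = -26*(-10 - 2*√3)/(-6)*22 = -(-13)*(-10 - 2*√3)/3*22 = -26*(5/3 + √3/3)*22 = (-130/3 - 26*√3/3)*22 = -2860/3 - 572*√3/3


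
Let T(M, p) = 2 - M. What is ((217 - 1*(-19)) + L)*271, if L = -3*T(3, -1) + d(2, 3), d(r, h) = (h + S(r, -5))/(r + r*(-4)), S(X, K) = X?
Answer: 387259/6 ≈ 64543.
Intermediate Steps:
d(r, h) = -(h + r)/(3*r) (d(r, h) = (h + r)/(r + r*(-4)) = (h + r)/(r - 4*r) = (h + r)/((-3*r)) = (h + r)*(-1/(3*r)) = -(h + r)/(3*r))
L = 13/6 (L = -3*(2 - 1*3) + (1/3)*(-1*3 - 1*2)/2 = -3*(2 - 3) + (1/3)*(1/2)*(-3 - 2) = -3*(-1) + (1/3)*(1/2)*(-5) = 3 - 5/6 = 13/6 ≈ 2.1667)
((217 - 1*(-19)) + L)*271 = ((217 - 1*(-19)) + 13/6)*271 = ((217 + 19) + 13/6)*271 = (236 + 13/6)*271 = (1429/6)*271 = 387259/6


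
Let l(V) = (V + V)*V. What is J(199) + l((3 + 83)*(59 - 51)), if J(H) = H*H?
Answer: 986289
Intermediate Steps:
l(V) = 2*V**2 (l(V) = (2*V)*V = 2*V**2)
J(H) = H**2
J(199) + l((3 + 83)*(59 - 51)) = 199**2 + 2*((3 + 83)*(59 - 51))**2 = 39601 + 2*(86*8)**2 = 39601 + 2*688**2 = 39601 + 2*473344 = 39601 + 946688 = 986289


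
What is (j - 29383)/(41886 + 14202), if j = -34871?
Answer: -10709/9348 ≈ -1.1456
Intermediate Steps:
(j - 29383)/(41886 + 14202) = (-34871 - 29383)/(41886 + 14202) = -64254/56088 = -64254*1/56088 = -10709/9348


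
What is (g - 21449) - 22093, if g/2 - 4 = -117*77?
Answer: -61552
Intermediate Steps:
g = -18010 (g = 8 + 2*(-117*77) = 8 + 2*(-9009) = 8 - 18018 = -18010)
(g - 21449) - 22093 = (-18010 - 21449) - 22093 = -39459 - 22093 = -61552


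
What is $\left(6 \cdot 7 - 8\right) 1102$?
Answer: $37468$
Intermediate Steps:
$\left(6 \cdot 7 - 8\right) 1102 = \left(42 - 8\right) 1102 = 34 \cdot 1102 = 37468$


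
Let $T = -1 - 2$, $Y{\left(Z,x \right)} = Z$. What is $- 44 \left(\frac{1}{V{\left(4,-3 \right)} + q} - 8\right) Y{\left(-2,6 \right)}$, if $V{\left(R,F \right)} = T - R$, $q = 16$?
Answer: $- \frac{6248}{9} \approx -694.22$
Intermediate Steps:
$T = -3$ ($T = -1 - 2 = -3$)
$V{\left(R,F \right)} = -3 - R$
$- 44 \left(\frac{1}{V{\left(4,-3 \right)} + q} - 8\right) Y{\left(-2,6 \right)} = - 44 \left(\frac{1}{\left(-3 - 4\right) + 16} - 8\right) \left(-2\right) = - 44 \left(\frac{1}{-7 + 16} - 8\right) \left(-2\right) = - 44 \left(\frac{1}{9} - 8\right) \left(-2\right) = \left(-44\right) \left(- \frac{71}{9}\right) \left(-2\right) = \frac{3124}{9} \left(-2\right) = - \frac{6248}{9}$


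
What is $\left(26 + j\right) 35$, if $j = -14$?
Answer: $420$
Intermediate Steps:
$\left(26 + j\right) 35 = \left(26 - 14\right) 35 = 12 \cdot 35 = 420$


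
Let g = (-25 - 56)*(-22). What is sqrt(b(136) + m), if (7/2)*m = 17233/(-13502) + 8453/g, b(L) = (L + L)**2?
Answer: 4*sqrt(2065524000596749)/668349 ≈ 272.00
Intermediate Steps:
b(L) = 4*L**2 (b(L) = (2*L)**2 = 4*L**2)
g = 1782 (g = -81*(-22) = 1782)
m = 5958800/6015141 (m = 2*(17233/(-13502) + 8453/1782)/7 = 2*(17233*(-1/13502) + 8453*(1/1782))/7 = 2*(-17233/13502 + 8453/1782)/7 = (2/7)*(20855800/6015141) = 5958800/6015141 ≈ 0.99063)
sqrt(b(136) + m) = sqrt(4*136**2 + 5958800/6015141) = sqrt(4*18496 + 5958800/6015141) = sqrt(73984 + 5958800/6015141) = sqrt(445030150544/6015141) = 4*sqrt(2065524000596749)/668349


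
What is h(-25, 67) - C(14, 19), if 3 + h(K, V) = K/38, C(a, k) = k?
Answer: -861/38 ≈ -22.658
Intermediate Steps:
h(K, V) = -3 + K/38
h(-25, 67) - C(14, 19) = (-3 + (1/38)*(-25)) - 1*19 = (-3 - 25/38) - 19 = -139/38 - 19 = -861/38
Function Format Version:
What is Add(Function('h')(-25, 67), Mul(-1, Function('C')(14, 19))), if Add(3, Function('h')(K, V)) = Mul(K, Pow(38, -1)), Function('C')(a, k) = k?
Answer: Rational(-861, 38) ≈ -22.658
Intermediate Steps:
Function('h')(K, V) = Add(-3, Mul(Rational(1, 38), K)) (Function('h')(K, V) = Add(-3, Mul(K, Pow(38, -1))) = Add(-3, Mul(K, Rational(1, 38))) = Add(-3, Mul(Rational(1, 38), K)))
Add(Function('h')(-25, 67), Mul(-1, Function('C')(14, 19))) = Add(Add(-3, Mul(Rational(1, 38), -25)), Mul(-1, 19)) = Add(Add(-3, Rational(-25, 38)), -19) = Add(Rational(-139, 38), -19) = Rational(-861, 38)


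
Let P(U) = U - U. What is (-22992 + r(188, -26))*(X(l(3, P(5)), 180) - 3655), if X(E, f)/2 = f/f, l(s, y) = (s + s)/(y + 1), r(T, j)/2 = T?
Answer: 82616248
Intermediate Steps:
r(T, j) = 2*T
P(U) = 0
l(s, y) = 2*s/(1 + y) (l(s, y) = (2*s)/(1 + y) = 2*s/(1 + y))
X(E, f) = 2 (X(E, f) = 2*(f/f) = 2*1 = 2)
(-22992 + r(188, -26))*(X(l(3, P(5)), 180) - 3655) = (-22992 + 2*188)*(2 - 3655) = (-22992 + 376)*(-3653) = -22616*(-3653) = 82616248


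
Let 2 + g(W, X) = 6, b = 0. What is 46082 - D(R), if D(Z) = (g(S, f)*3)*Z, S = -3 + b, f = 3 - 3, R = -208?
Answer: 48578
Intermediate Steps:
f = 0
S = -3 (S = -3 + 0 = -3)
g(W, X) = 4 (g(W, X) = -2 + 6 = 4)
D(Z) = 12*Z (D(Z) = (4*3)*Z = 12*Z)
46082 - D(R) = 46082 - 12*(-208) = 46082 - 1*(-2496) = 46082 + 2496 = 48578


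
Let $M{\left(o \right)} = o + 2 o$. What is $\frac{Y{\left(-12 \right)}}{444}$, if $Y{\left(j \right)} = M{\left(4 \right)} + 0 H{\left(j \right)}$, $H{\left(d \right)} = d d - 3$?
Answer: $\frac{1}{37} \approx 0.027027$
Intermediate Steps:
$H{\left(d \right)} = -3 + d^{2}$ ($H{\left(d \right)} = d^{2} - 3 = -3 + d^{2}$)
$M{\left(o \right)} = 3 o$
$Y{\left(j \right)} = 12$ ($Y{\left(j \right)} = 3 \cdot 4 + 0 \left(-3 + j^{2}\right) = 12 + 0 = 12$)
$\frac{Y{\left(-12 \right)}}{444} = \frac{12}{444} = 12 \cdot \frac{1}{444} = \frac{1}{37}$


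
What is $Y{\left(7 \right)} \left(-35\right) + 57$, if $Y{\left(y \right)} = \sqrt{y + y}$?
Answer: $57 - 35 \sqrt{14} \approx -73.958$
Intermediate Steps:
$Y{\left(y \right)} = \sqrt{2} \sqrt{y}$ ($Y{\left(y \right)} = \sqrt{2 y} = \sqrt{2} \sqrt{y}$)
$Y{\left(7 \right)} \left(-35\right) + 57 = \sqrt{2} \sqrt{7} \left(-35\right) + 57 = \sqrt{14} \left(-35\right) + 57 = - 35 \sqrt{14} + 57 = 57 - 35 \sqrt{14}$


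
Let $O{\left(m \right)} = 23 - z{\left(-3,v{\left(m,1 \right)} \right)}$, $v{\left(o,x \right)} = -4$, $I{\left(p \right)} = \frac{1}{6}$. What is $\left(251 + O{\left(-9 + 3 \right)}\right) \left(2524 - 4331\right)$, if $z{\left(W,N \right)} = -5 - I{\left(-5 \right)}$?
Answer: $- \frac{3026725}{6} \approx -5.0445 \cdot 10^{5}$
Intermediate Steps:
$I{\left(p \right)} = \frac{1}{6}$
$z{\left(W,N \right)} = - \frac{31}{6}$ ($z{\left(W,N \right)} = -5 - \frac{1}{6} = - \frac{31}{6}$)
$O{\left(m \right)} = \frac{169}{6}$ ($O{\left(m \right)} = 23 - - \frac{31}{6} = 23 + \frac{31}{6} = \frac{169}{6}$)
$\left(251 + O{\left(-9 + 3 \right)}\right) \left(2524 - 4331\right) = \left(251 + \frac{169}{6}\right) \left(2524 - 4331\right) = \frac{1675}{6} \left(-1807\right) = - \frac{3026725}{6}$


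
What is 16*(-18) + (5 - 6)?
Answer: -289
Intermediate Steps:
16*(-18) + (5 - 6) = -288 - 1 = -289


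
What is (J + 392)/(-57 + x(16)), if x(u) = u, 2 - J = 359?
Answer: -35/41 ≈ -0.85366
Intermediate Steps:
J = -357 (J = 2 - 1*359 = 2 - 359 = -357)
(J + 392)/(-57 + x(16)) = (-357 + 392)/(-57 + 16) = 35/(-41) = 35*(-1/41) = -35/41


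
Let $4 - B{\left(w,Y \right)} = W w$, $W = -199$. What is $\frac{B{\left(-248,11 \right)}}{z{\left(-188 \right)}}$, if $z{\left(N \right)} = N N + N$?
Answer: $- \frac{12337}{8789} \approx -1.4037$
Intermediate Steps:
$B{\left(w,Y \right)} = 4 + 199 w$ ($B{\left(w,Y \right)} = 4 - - 199 w = 4 + 199 w$)
$z{\left(N \right)} = N + N^{2}$ ($z{\left(N \right)} = N^{2} + N = N + N^{2}$)
$\frac{B{\left(-248,11 \right)}}{z{\left(-188 \right)}} = \frac{4 + 199 \left(-248\right)}{\left(-188\right) \left(1 - 188\right)} = \frac{4 - 49352}{\left(-188\right) \left(-187\right)} = - \frac{49348}{35156} = \left(-49348\right) \frac{1}{35156} = - \frac{12337}{8789}$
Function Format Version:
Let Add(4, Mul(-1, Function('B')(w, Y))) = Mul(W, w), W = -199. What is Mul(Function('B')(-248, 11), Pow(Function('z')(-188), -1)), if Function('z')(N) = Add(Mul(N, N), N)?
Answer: Rational(-12337, 8789) ≈ -1.4037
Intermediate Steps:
Function('B')(w, Y) = Add(4, Mul(199, w)) (Function('B')(w, Y) = Add(4, Mul(-1, Mul(-199, w))) = Add(4, Mul(199, w)))
Function('z')(N) = Add(N, Pow(N, 2)) (Function('z')(N) = Add(Pow(N, 2), N) = Add(N, Pow(N, 2)))
Mul(Function('B')(-248, 11), Pow(Function('z')(-188), -1)) = Mul(Add(4, Mul(199, -248)), Pow(Mul(-188, Add(1, -188)), -1)) = Mul(Add(4, -49352), Pow(Mul(-188, -187), -1)) = Mul(-49348, Pow(35156, -1)) = Mul(-49348, Rational(1, 35156)) = Rational(-12337, 8789)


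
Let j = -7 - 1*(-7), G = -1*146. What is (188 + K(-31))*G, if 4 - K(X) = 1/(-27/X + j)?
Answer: -752338/27 ≈ -27864.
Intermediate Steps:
G = -146
j = 0 (j = -7 + 7 = 0)
K(X) = 4 + X/27 (K(X) = 4 - 1/(-27/X + 0) = 4 - 1/((-27/X)) = 4 - (-1)*X/27 = 4 + X/27)
(188 + K(-31))*G = (188 + (4 + (1/27)*(-31)))*(-146) = (188 + (4 - 31/27))*(-146) = (188 + 77/27)*(-146) = (5153/27)*(-146) = -752338/27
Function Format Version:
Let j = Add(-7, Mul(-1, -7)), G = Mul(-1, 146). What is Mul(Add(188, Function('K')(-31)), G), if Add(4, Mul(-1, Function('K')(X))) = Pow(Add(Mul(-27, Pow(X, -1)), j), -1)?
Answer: Rational(-752338, 27) ≈ -27864.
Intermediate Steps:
G = -146
j = 0 (j = Add(-7, 7) = 0)
Function('K')(X) = Add(4, Mul(Rational(1, 27), X)) (Function('K')(X) = Add(4, Mul(-1, Pow(Add(Mul(-27, Pow(X, -1)), 0), -1))) = Add(4, Mul(-1, Pow(Mul(-27, Pow(X, -1)), -1))) = Add(4, Mul(-1, Mul(Rational(-1, 27), X))) = Add(4, Mul(Rational(1, 27), X)))
Mul(Add(188, Function('K')(-31)), G) = Mul(Add(188, Add(4, Mul(Rational(1, 27), -31))), -146) = Mul(Add(188, Add(4, Rational(-31, 27))), -146) = Mul(Add(188, Rational(77, 27)), -146) = Mul(Rational(5153, 27), -146) = Rational(-752338, 27)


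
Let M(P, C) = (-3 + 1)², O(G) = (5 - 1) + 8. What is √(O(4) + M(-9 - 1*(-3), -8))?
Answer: 4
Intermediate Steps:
O(G) = 12 (O(G) = 4 + 8 = 12)
M(P, C) = 4 (M(P, C) = (-2)² = 4)
√(O(4) + M(-9 - 1*(-3), -8)) = √(12 + 4) = √16 = 4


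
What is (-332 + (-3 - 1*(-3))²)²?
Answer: 110224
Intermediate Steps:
(-332 + (-3 - 1*(-3))²)² = (-332 + (-3 + 3)²)² = (-332 + 0²)² = (-332 + 0)² = (-332)² = 110224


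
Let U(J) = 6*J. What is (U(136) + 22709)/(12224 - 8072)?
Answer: 23525/4152 ≈ 5.6659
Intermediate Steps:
(U(136) + 22709)/(12224 - 8072) = (6*136 + 22709)/(12224 - 8072) = (816 + 22709)/4152 = 23525*(1/4152) = 23525/4152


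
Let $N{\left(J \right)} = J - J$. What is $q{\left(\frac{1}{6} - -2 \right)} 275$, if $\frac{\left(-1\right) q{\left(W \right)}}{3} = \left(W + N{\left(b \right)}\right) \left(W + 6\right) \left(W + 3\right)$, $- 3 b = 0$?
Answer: $- \frac{5430425}{72} \approx -75423.0$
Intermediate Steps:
$b = 0$ ($b = \left(- \frac{1}{3}\right) 0 = 0$)
$N{\left(J \right)} = 0$
$q{\left(W \right)} = - 3 W \left(3 + W\right) \left(6 + W\right)$ ($q{\left(W \right)} = - 3 \left(W + 0\right) \left(W + 6\right) \left(W + 3\right) = - 3 W \left(6 + W\right) \left(3 + W\right) = - 3 W \left(3 + W\right) \left(6 + W\right)$)
$q{\left(\frac{1}{6} - -2 \right)} 275 = 3 \left(\frac{1}{6} - -2\right) \left(-18 - \left(\frac{1}{6} - -2\right)^{2} - 9 \left(\frac{1}{6} - -2\right)\right) 275 = 3 \left(\frac{1}{6} + 2\right) \left(-18 - \left(\frac{1}{6} + 2\right)^{2} - 9 \left(\frac{1}{6} + 2\right)\right) 275 = 3 \cdot \frac{13}{6} \left(-18 - \left(\frac{13}{6}\right)^{2} - \frac{39}{2}\right) 275 = 3 \cdot \frac{13}{6} \left(-18 - \frac{169}{36} - \frac{39}{2}\right) 275 = 3 \cdot \frac{13}{6} \left(- \frac{1519}{36}\right) 275 = \left(- \frac{19747}{72}\right) 275 = - \frac{5430425}{72}$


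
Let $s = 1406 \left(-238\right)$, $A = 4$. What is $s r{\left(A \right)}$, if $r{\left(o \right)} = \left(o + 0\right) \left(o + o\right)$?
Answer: $-10708096$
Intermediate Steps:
$r{\left(o \right)} = 2 o^{2}$ ($r{\left(o \right)} = o 2 o = 2 o^{2}$)
$s = -334628$
$s r{\left(A \right)} = - 334628 \cdot 2 \cdot 4^{2} = - 334628 \cdot 2 \cdot 16 = \left(-334628\right) 32 = -10708096$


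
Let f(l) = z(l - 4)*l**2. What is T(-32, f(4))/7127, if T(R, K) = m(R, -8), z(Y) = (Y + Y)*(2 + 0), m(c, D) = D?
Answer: -8/7127 ≈ -0.0011225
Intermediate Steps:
z(Y) = 4*Y (z(Y) = (2*Y)*2 = 4*Y)
f(l) = l**2*(-16 + 4*l) (f(l) = (4*(l - 4))*l**2 = (4*(-4 + l))*l**2 = (-16 + 4*l)*l**2 = l**2*(-16 + 4*l))
T(R, K) = -8
T(-32, f(4))/7127 = -8/7127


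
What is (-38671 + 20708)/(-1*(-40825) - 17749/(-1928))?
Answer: -34632664/78728349 ≈ -0.43990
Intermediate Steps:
(-38671 + 20708)/(-1*(-40825) - 17749/(-1928)) = -17963/(40825 - 17749*(-1/1928)) = -17963/(40825 + 17749/1928) = -17963/78728349/1928 = -17963*1928/78728349 = -34632664/78728349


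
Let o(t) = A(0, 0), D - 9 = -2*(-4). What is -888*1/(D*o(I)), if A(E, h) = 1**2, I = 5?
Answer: -888/17 ≈ -52.235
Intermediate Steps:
D = 17 (D = 9 - 2*(-4) = 9 + 8 = 17)
A(E, h) = 1
o(t) = 1
-888*1/(D*o(I)) = -888/(17*1) = -888/17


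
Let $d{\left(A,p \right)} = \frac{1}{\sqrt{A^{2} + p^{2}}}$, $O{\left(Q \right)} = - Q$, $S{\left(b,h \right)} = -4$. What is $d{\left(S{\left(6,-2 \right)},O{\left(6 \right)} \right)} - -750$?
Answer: $750 + \frac{\sqrt{13}}{26} \approx 750.14$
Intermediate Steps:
$d{\left(A,p \right)} = \frac{1}{\sqrt{A^{2} + p^{2}}}$
$d{\left(S{\left(6,-2 \right)},O{\left(6 \right)} \right)} - -750 = \frac{1}{\sqrt{\left(-4\right)^{2} + \left(\left(-1\right) 6\right)^{2}}} - -750 = \frac{1}{\sqrt{16 + \left(-6\right)^{2}}} + 750 = \frac{1}{\sqrt{16 + 36}} + 750 = \frac{1}{\sqrt{52}} + 750 = \frac{\sqrt{13}}{26} + 750 = 750 + \frac{\sqrt{13}}{26}$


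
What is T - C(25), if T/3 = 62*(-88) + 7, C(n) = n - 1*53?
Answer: -16319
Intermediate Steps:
C(n) = -53 + n (C(n) = n - 53 = -53 + n)
T = -16347 (T = 3*(62*(-88) + 7) = 3*(-5456 + 7) = 3*(-5449) = -16347)
T - C(25) = -16347 - (-53 + 25) = -16347 - 1*(-28) = -16347 + 28 = -16319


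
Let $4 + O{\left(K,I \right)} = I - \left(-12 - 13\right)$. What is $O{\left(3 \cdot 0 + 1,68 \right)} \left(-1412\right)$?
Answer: $-125668$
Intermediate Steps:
$O{\left(K,I \right)} = 21 + I$ ($O{\left(K,I \right)} = -4 - \left(-12 - 13 - I\right) = -4 + \left(I - \left(-12 - 13\right)\right) = -4 + \left(I - -25\right) = -4 + \left(I + 25\right) = -4 + \left(25 + I\right) = 21 + I$)
$O{\left(3 \cdot 0 + 1,68 \right)} \left(-1412\right) = \left(21 + 68\right) \left(-1412\right) = 89 \left(-1412\right) = -125668$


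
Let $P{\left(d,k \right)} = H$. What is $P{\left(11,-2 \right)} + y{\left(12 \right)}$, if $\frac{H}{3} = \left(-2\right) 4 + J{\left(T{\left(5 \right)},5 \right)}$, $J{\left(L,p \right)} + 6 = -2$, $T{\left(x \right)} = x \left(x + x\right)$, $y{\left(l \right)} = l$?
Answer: $-36$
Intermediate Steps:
$T{\left(x \right)} = 2 x^{2}$ ($T{\left(x \right)} = x 2 x = 2 x^{2}$)
$J{\left(L,p \right)} = -8$ ($J{\left(L,p \right)} = -6 - 2 = -8$)
$H = -48$ ($H = 3 \left(\left(-2\right) 4 - 8\right) = 3 \left(-8 - 8\right) = 3 \left(-16\right) = -48$)
$P{\left(d,k \right)} = -48$
$P{\left(11,-2 \right)} + y{\left(12 \right)} = -48 + 12 = -36$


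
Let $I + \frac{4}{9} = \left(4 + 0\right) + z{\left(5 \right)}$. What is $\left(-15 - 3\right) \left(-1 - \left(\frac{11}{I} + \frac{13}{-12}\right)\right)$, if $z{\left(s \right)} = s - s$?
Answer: $\frac{867}{16} \approx 54.188$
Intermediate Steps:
$z{\left(s \right)} = 0$
$I = \frac{32}{9}$ ($I = - \frac{4}{9} + \left(\left(4 + 0\right) + 0\right) = - \frac{4}{9} + \left(4 + 0\right) = - \frac{4}{9} + 4 = \frac{32}{9} \approx 3.5556$)
$\left(-15 - 3\right) \left(-1 - \left(\frac{11}{I} + \frac{13}{-12}\right)\right) = \left(-15 - 3\right) \left(-1 - \left(\frac{11}{\frac{32}{9}} + \frac{13}{-12}\right)\right) = - 18 \left(-1 - \left(11 \cdot \frac{9}{32} + 13 \left(- \frac{1}{12}\right)\right)\right) = - 18 \left(-1 - \left(\frac{99}{32} - \frac{13}{12}\right)\right) = - 18 \left(-1 - \frac{193}{96}\right) = \left(-18\right) \left(- \frac{289}{96}\right) = \frac{867}{16}$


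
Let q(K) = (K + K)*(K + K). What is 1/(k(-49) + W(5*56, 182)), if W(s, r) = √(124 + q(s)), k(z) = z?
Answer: 49/311323 + 2*√78431/311323 ≈ 0.0019565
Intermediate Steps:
q(K) = 4*K² (q(K) = (2*K)*(2*K) = 4*K²)
W(s, r) = √(124 + 4*s²)
1/(k(-49) + W(5*56, 182)) = 1/(-49 + 2*√(31 + (5*56)²)) = 1/(-49 + 2*√(31 + 280²)) = 1/(-49 + 2*√(31 + 78400)) = 1/(-49 + 2*√78431)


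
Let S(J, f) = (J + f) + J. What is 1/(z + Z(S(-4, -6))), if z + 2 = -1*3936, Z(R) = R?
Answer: -1/3952 ≈ -0.00025304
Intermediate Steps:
S(J, f) = f + 2*J
z = -3938 (z = -2 - 1*3936 = -2 - 3936 = -3938)
1/(z + Z(S(-4, -6))) = 1/(-3938 + (-6 + 2*(-4))) = 1/(-3938 + (-6 - 8)) = 1/(-3938 - 14) = 1/(-3952) = -1/3952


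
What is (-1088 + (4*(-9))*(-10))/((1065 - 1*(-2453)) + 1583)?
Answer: -728/5101 ≈ -0.14272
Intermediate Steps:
(-1088 + (4*(-9))*(-10))/((1065 - 1*(-2453)) + 1583) = (-1088 - 36*(-10))/((1065 + 2453) + 1583) = (-1088 + 360)/(3518 + 1583) = -728/5101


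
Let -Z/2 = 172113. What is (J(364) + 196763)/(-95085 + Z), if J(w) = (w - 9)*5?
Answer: -198538/439311 ≈ -0.45193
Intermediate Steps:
Z = -344226 (Z = -2*172113 = -344226)
J(w) = -45 + 5*w (J(w) = (-9 + w)*5 = -45 + 5*w)
(J(364) + 196763)/(-95085 + Z) = ((-45 + 5*364) + 196763)/(-95085 - 344226) = ((-45 + 1820) + 196763)/(-439311) = (1775 + 196763)*(-1/439311) = 198538*(-1/439311) = -198538/439311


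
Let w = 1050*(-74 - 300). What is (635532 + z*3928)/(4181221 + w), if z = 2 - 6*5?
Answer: 525548/3788521 ≈ 0.13872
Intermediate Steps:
w = -392700 (w = 1050*(-374) = -392700)
z = -28 (z = 2 - 30 = -28)
(635532 + z*3928)/(4181221 + w) = (635532 - 28*3928)/(4181221 - 392700) = (635532 - 109984)/3788521 = 525548*(1/3788521) = 525548/3788521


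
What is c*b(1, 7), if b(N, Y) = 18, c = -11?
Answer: -198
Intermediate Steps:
c*b(1, 7) = -11*18 = -198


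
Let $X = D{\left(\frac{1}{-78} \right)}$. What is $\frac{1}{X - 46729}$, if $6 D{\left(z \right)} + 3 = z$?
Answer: $- \frac{468}{21869407} \approx -2.14 \cdot 10^{-5}$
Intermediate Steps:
$D{\left(z \right)} = - \frac{1}{2} + \frac{z}{6}$
$X = - \frac{235}{468}$ ($X = - \frac{1}{2} + \frac{1}{6 \left(-78\right)} = - \frac{1}{2} + \frac{1}{6} \left(- \frac{1}{78}\right) = - \frac{1}{2} - \frac{1}{468} = - \frac{235}{468} \approx -0.50214$)
$\frac{1}{X - 46729} = \frac{1}{- \frac{235}{468} - 46729} = \frac{1}{- \frac{21869407}{468}} = - \frac{468}{21869407}$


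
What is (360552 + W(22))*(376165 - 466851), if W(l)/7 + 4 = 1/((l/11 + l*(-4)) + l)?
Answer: -1046223025447/32 ≈ -3.2694e+10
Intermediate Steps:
W(l) = -28 - 77/(32*l) (W(l) = -28 + 7/((l/11 + l*(-4)) + l) = -28 + 7/((l*(1/11) - 4*l) + l) = -28 + 7/((l/11 - 4*l) + l) = -28 + 7/(-43*l/11 + l) = -28 + 7/((-32*l/11)) = -28 + 7*(-11/(32*l)) = -28 - 77/(32*l))
(360552 + W(22))*(376165 - 466851) = (360552 + (-28 - 77/32/22))*(376165 - 466851) = (360552 + (-28 - 77/32*1/22))*(-90686) = (360552 + (-28 - 7/64))*(-90686) = (360552 - 1799/64)*(-90686) = (23073529/64)*(-90686) = -1046223025447/32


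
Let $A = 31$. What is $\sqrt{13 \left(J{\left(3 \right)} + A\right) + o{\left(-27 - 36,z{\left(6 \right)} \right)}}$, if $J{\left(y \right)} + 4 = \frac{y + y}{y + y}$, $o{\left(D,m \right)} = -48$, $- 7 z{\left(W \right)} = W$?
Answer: $2 \sqrt{79} \approx 17.776$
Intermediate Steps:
$z{\left(W \right)} = - \frac{W}{7}$
$J{\left(y \right)} = -3$ ($J{\left(y \right)} = -4 + \frac{y + y}{y + y} = -4 + \frac{2 y}{2 y} = -4 + 2 y \frac{1}{2 y} = -4 + 1 = -3$)
$\sqrt{13 \left(J{\left(3 \right)} + A\right) + o{\left(-27 - 36,z{\left(6 \right)} \right)}} = \sqrt{13 \left(-3 + 31\right) - 48} = \sqrt{13 \cdot 28 - 48} = \sqrt{364 - 48} = \sqrt{316} = 2 \sqrt{79}$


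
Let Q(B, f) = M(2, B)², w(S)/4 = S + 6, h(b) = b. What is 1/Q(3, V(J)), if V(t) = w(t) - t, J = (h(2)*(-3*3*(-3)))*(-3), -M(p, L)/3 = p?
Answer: 1/36 ≈ 0.027778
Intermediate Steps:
M(p, L) = -3*p
w(S) = 24 + 4*S (w(S) = 4*(S + 6) = 4*(6 + S) = 24 + 4*S)
J = -162 (J = (2*(-3*3*(-3)))*(-3) = (2*(-9*(-3)))*(-3) = (2*27)*(-3) = 54*(-3) = -162)
V(t) = 24 + 3*t (V(t) = (24 + 4*t) - t = 24 + 3*t)
Q(B, f) = 36 (Q(B, f) = (-3*2)² = (-6)² = 36)
1/Q(3, V(J)) = 1/36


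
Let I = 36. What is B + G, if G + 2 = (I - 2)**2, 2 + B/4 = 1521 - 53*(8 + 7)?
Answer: 4050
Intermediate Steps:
B = 2896 (B = -8 + 4*(1521 - 53*(8 + 7)) = -8 + 4*(1521 - 53*15) = -8 + 4*(1521 - 795) = -8 + 4*726 = -8 + 2904 = 2896)
G = 1154 (G = -2 + (36 - 2)**2 = -2 + 34**2 = -2 + 1156 = 1154)
B + G = 2896 + 1154 = 4050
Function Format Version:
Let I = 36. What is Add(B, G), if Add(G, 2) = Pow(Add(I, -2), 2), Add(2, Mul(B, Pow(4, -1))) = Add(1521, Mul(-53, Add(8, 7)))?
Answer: 4050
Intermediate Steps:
B = 2896 (B = Add(-8, Mul(4, Add(1521, Mul(-53, Add(8, 7))))) = Add(-8, Mul(4, Add(1521, Mul(-53, 15)))) = Add(-8, Mul(4, Add(1521, -795))) = Add(-8, Mul(4, 726)) = Add(-8, 2904) = 2896)
G = 1154 (G = Add(-2, Pow(Add(36, -2), 2)) = Add(-2, Pow(34, 2)) = Add(-2, 1156) = 1154)
Add(B, G) = Add(2896, 1154) = 4050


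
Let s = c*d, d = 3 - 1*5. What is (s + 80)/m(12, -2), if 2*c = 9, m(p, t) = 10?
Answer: 71/10 ≈ 7.1000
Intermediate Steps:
c = 9/2 (c = (1/2)*9 = 9/2 ≈ 4.5000)
d = -2 (d = 3 - 5 = -2)
s = -9 (s = (9/2)*(-2) = -9)
(s + 80)/m(12, -2) = (-9 + 80)/10 = (1/10)*71 = 71/10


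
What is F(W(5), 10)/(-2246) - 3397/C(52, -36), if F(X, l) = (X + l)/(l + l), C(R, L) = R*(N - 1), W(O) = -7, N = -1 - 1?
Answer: 38148193/1751880 ≈ 21.776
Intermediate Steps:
N = -2
C(R, L) = -3*R (C(R, L) = R*(-2 - 1) = R*(-3) = -3*R)
F(X, l) = (X + l)/(2*l) (F(X, l) = (X + l)/((2*l)) = (X + l)*(1/(2*l)) = (X + l)/(2*l))
F(W(5), 10)/(-2246) - 3397/C(52, -36) = ((½)*(-7 + 10)/10)/(-2246) - 3397/((-3*52)) = ((½)*(⅒)*3)*(-1/2246) - 3397/(-156) = (3/20)*(-1/2246) - 3397*(-1/156) = -3/44920 + 3397/156 = 38148193/1751880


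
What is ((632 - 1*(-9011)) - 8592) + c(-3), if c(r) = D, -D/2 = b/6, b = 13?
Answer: 3140/3 ≈ 1046.7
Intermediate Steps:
D = -13/3 (D = -26/6 = -2*13/6 = -13/3 ≈ -4.3333)
c(r) = -13/3
((632 - 1*(-9011)) - 8592) + c(-3) = ((632 - 1*(-9011)) - 8592) - 13/3 = ((632 + 9011) - 8592) - 13/3 = (9643 - 8592) - 13/3 = 1051 - 13/3 = 3140/3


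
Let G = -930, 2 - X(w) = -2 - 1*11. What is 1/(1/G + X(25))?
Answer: 930/13949 ≈ 0.066671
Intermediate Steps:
X(w) = 15 (X(w) = 2 - (-2 - 1*11) = 2 - (-2 - 11) = 2 - 1*(-13) = 2 + 13 = 15)
1/(1/G + X(25)) = 1/(1/(-930) + 15) = 1/(-1/930 + 15) = 1/(13949/930) = 930/13949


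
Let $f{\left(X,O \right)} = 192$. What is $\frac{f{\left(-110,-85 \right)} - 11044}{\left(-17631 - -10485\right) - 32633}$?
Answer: $\frac{10852}{39779} \approx 0.27281$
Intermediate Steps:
$\frac{f{\left(-110,-85 \right)} - 11044}{\left(-17631 - -10485\right) - 32633} = \frac{192 - 11044}{\left(-17631 - -10485\right) - 32633} = - \frac{10852}{\left(-17631 + 10485\right) - 32633} = - \frac{10852}{-7146 - 32633} = - \frac{10852}{-39779} = \left(-10852\right) \left(- \frac{1}{39779}\right) = \frac{10852}{39779}$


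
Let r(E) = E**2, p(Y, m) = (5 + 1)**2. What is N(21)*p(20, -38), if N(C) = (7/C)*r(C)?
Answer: 5292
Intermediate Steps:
p(Y, m) = 36 (p(Y, m) = 6**2 = 36)
N(C) = 7*C (N(C) = (7/C)*C**2 = 7*C)
N(21)*p(20, -38) = (7*21)*36 = 147*36 = 5292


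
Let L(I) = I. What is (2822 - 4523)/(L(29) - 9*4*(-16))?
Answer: -1701/605 ≈ -2.8116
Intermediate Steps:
(2822 - 4523)/(L(29) - 9*4*(-16)) = (2822 - 4523)/(29 - 9*4*(-16)) = -1701/(29 - 36*(-16)) = -1701/(29 + 576) = -1701/605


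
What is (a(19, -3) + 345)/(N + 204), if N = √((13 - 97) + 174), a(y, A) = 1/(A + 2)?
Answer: 11696/6921 - 172*√10/6921 ≈ 1.6113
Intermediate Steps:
a(y, A) = 1/(2 + A)
N = 3*√10 (N = √(-84 + 174) = √90 = 3*√10 ≈ 9.4868)
(a(19, -3) + 345)/(N + 204) = (1/(2 - 3) + 345)/(3*√10 + 204) = (1/(-1) + 345)/(204 + 3*√10) = (-1 + 345)/(204 + 3*√10) = 344/(204 + 3*√10)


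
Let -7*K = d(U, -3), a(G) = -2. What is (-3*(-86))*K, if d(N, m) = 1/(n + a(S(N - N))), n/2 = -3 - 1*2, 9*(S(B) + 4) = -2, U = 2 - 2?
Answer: 43/14 ≈ 3.0714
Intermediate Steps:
U = 0
S(B) = -38/9 (S(B) = -4 + (⅑)*(-2) = -4 - 2/9 = -38/9)
n = -10 (n = 2*(-3 - 1*2) = 2*(-3 - 2) = 2*(-5) = -10)
d(N, m) = -1/12 (d(N, m) = 1/(-10 - 2) = 1/(-12) = -1/12)
K = 1/84 (K = -⅐*(-1/12) = 1/84 ≈ 0.011905)
(-3*(-86))*K = -3*(-86)*(1/84) = 258*(1/84) = 43/14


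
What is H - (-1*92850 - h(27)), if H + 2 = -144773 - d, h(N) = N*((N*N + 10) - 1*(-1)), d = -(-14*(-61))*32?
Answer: -4617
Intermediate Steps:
d = -27328 (d = -854*32 = -1*27328 = -27328)
h(N) = N*(11 + N**2) (h(N) = N*((N**2 + 10) + 1) = N*((10 + N**2) + 1) = N*(11 + N**2))
H = -117447 (H = -2 + (-144773 - 1*(-27328)) = -2 + (-144773 + 27328) = -2 - 117445 = -117447)
H - (-1*92850 - h(27)) = -117447 - (-1*92850 - 27*(11 + 27**2)) = -117447 - (-92850 - 27*(11 + 729)) = -117447 - (-92850 - 27*740) = -117447 - (-92850 - 1*19980) = -117447 - (-92850 - 19980) = -117447 - 1*(-112830) = -117447 + 112830 = -4617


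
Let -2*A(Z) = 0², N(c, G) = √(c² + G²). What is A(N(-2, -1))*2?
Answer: 0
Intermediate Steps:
N(c, G) = √(G² + c²)
A(Z) = 0 (A(Z) = -½*0² = -½*0 = 0)
A(N(-2, -1))*2 = 0*2 = 0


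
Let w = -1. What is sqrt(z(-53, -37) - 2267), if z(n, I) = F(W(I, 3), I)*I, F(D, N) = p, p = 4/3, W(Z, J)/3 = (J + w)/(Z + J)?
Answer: I*sqrt(20847)/3 ≈ 48.128*I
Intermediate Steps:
W(Z, J) = 3*(-1 + J)/(J + Z) (W(Z, J) = 3*((J - 1)/(Z + J)) = 3*((-1 + J)/(J + Z)) = 3*(-1 + J)/(J + Z))
p = 4/3 (p = 4*(1/3) = 4/3 ≈ 1.3333)
F(D, N) = 4/3
z(n, I) = 4*I/3
sqrt(z(-53, -37) - 2267) = sqrt((4/3)*(-37) - 2267) = sqrt(-148/3 - 2267) = sqrt(-6949/3) = I*sqrt(20847)/3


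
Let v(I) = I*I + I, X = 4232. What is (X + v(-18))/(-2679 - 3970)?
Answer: -4538/6649 ≈ -0.68251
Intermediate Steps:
v(I) = I + I² (v(I) = I² + I = I + I²)
(X + v(-18))/(-2679 - 3970) = (4232 - 18*(1 - 18))/(-2679 - 3970) = (4232 - 18*(-17))/(-6649) = (4232 + 306)*(-1/6649) = 4538*(-1/6649) = -4538/6649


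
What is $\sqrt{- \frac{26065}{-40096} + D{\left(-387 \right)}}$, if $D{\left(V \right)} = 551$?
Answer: $\frac{\sqrt{55430116266}}{10024} \approx 23.487$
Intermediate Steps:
$\sqrt{- \frac{26065}{-40096} + D{\left(-387 \right)}} = \sqrt{- \frac{26065}{-40096} + 551} = \sqrt{\left(-26065\right) \left(- \frac{1}{40096}\right) + 551} = \sqrt{\frac{26065}{40096} + 551} = \sqrt{\frac{22118961}{40096}} = \frac{\sqrt{55430116266}}{10024}$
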